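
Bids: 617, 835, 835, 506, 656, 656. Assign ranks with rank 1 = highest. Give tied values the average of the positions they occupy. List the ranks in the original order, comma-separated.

Sorted (descending): 835, 835, 656, 656, 617, 506
The 2 values of 835 occupy positions 1–2 → average rank (1+2)/2 = 1.5.
The 2 values of 656 occupy positions 3–4 → average rank (3+4)/2 = 3.5.

5, 1.5, 1.5, 6, 3.5, 3.5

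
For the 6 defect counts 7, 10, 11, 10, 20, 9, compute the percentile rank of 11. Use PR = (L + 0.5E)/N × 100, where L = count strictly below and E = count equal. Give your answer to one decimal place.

N = 6.
Strictly below 11: 4. Equal to 11: 1.
PR = (4 + 0.5·1)/6 × 100 = 75.0

75.0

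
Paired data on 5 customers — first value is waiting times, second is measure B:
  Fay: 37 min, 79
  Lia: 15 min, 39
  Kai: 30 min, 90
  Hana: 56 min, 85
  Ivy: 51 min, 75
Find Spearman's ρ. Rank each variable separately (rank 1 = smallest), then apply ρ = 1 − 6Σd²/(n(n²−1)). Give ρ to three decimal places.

0.300

Ranks of variable 1: 3, 1, 2, 5, 4
Ranks of variable 2: 3, 1, 5, 4, 2
d = r₁ − r₂: 0, 0, -3, 1, 2
d²: 0, 0, 9, 1, 4; Σd² = 14
ρ = 1 − 6·14/(5·24) = 1 − 84/120 = 0.300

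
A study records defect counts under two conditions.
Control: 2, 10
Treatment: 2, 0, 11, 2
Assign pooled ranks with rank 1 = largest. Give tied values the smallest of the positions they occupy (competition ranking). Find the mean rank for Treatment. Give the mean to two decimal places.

Sorted (descending): 11, 10, 2, 2, 2, 0
The 3 values of 2 occupy positions 3–5 → each gets rank 3.
Treatment values → pooled ranks: 2→3, 0→6, 11→1, 2→3
Mean rank = (3 + 6 + 1 + 3) / 4 = 3.25

3.25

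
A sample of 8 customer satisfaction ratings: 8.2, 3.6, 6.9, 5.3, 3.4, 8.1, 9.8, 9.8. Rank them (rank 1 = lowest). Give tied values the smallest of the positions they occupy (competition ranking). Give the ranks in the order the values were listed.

6, 2, 4, 3, 1, 5, 7, 7

Sorted (ascending): 3.4, 3.6, 5.3, 6.9, 8.1, 8.2, 9.8, 9.8
The 2 values of 9.8 occupy positions 7–8 → each gets rank 7.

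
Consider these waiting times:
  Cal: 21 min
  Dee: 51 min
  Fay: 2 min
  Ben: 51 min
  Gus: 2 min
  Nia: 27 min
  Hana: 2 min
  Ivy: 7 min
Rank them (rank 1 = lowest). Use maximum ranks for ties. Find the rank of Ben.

Sorted (ascending): 2, 2, 2, 7, 21, 27, 51, 51
The 3 values of 2 occupy positions 1–3 → each gets rank 3.
The 2 values of 51 occupy positions 7–8 → each gets rank 8.
Ben has value 51 min → rank 8.

8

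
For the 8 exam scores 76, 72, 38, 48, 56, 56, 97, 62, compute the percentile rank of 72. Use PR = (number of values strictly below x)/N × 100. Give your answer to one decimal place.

62.5

N = 8.
Strictly below 72: 5. Equal to 72: 1.
PR = 5/8 × 100 = 62.5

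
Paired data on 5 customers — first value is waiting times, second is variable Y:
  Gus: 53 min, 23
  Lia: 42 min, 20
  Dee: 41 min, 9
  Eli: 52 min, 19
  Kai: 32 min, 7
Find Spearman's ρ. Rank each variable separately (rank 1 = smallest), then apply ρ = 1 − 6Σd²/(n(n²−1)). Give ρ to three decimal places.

0.900

Ranks of variable 1: 5, 3, 2, 4, 1
Ranks of variable 2: 5, 4, 2, 3, 1
d = r₁ − r₂: 0, -1, 0, 1, 0
d²: 0, 1, 0, 1, 0; Σd² = 2
ρ = 1 − 6·2/(5·24) = 1 − 12/120 = 0.900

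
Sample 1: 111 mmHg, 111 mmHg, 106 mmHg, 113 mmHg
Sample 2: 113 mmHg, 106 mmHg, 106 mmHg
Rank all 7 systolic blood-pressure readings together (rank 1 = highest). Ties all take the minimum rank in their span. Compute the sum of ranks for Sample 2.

11

Sorted (descending): 113, 113, 111, 111, 106, 106, 106
The 2 values of 113 occupy positions 1–2 → each gets rank 1.
The 2 values of 111 occupy positions 3–4 → each gets rank 3.
The 3 values of 106 occupy positions 5–7 → each gets rank 5.
Sample 2 values → pooled ranks: 113→1, 106→5, 106→5
Rank sum = 1 + 5 + 5 = 11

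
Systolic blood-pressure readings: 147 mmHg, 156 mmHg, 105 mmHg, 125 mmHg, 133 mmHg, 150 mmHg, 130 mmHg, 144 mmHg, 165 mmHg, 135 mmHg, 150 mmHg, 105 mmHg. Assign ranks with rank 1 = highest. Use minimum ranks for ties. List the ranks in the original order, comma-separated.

5, 2, 11, 10, 8, 3, 9, 6, 1, 7, 3, 11

Sorted (descending): 165, 156, 150, 150, 147, 144, 135, 133, 130, 125, 105, 105
The 2 values of 150 occupy positions 3–4 → each gets rank 3.
The 2 values of 105 occupy positions 11–12 → each gets rank 11.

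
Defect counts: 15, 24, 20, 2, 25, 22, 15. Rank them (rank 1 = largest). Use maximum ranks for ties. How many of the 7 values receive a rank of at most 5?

Sorted (descending): 25, 24, 22, 20, 15, 15, 2
The 2 values of 15 occupy positions 5–6 → each gets rank 6.
Ranks ≤ 5: {1, 2, 3, 4} → 4 values.

4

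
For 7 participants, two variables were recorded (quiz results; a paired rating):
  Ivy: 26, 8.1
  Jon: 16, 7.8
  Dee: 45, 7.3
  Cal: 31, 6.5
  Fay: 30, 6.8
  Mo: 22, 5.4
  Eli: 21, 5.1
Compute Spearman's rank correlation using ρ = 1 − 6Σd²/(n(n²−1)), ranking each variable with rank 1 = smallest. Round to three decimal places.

0.107

Ranks of variable 1: 4, 1, 7, 6, 5, 3, 2
Ranks of variable 2: 7, 6, 5, 3, 4, 2, 1
d = r₁ − r₂: -3, -5, 2, 3, 1, 1, 1
d²: 9, 25, 4, 9, 1, 1, 1; Σd² = 50
ρ = 1 − 6·50/(7·48) = 1 − 300/336 = 0.107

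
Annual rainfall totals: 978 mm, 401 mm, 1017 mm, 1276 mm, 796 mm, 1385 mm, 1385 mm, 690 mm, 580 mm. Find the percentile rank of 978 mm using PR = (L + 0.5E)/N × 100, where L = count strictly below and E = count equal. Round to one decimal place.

N = 9.
Strictly below 978: 4. Equal to 978: 1.
PR = (4 + 0.5·1)/9 × 100 = 50.0

50.0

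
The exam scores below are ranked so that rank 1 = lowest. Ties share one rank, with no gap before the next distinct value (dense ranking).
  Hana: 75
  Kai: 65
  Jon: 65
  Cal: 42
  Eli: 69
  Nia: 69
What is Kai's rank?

2

Sorted (ascending): 42, 65, 65, 69, 69, 75
The 2 values of 65 share dense rank 2.
The 2 values of 69 share dense rank 3.
Remaining distinct values take the next consecutive integers.
Kai has value 65 → rank 2.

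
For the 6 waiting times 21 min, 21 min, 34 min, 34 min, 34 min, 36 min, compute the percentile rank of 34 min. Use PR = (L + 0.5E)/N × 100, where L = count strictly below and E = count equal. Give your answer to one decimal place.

N = 6.
Strictly below 34: 2. Equal to 34: 3.
PR = (2 + 0.5·3)/6 × 100 = 58.3

58.3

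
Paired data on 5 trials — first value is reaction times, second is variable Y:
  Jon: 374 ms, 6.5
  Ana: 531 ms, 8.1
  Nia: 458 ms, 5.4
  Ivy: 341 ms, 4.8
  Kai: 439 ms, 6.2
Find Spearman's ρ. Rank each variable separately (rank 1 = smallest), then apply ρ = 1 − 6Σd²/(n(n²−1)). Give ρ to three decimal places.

Ranks of variable 1: 2, 5, 4, 1, 3
Ranks of variable 2: 4, 5, 2, 1, 3
d = r₁ − r₂: -2, 0, 2, 0, 0
d²: 4, 0, 4, 0, 0; Σd² = 8
ρ = 1 − 6·8/(5·24) = 1 − 48/120 = 0.600

0.600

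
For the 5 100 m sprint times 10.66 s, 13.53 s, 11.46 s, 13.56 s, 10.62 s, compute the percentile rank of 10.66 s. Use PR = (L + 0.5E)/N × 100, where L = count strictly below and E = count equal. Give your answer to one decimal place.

30.0

N = 5.
Strictly below 10.66: 1. Equal to 10.66: 1.
PR = (1 + 0.5·1)/5 × 100 = 30.0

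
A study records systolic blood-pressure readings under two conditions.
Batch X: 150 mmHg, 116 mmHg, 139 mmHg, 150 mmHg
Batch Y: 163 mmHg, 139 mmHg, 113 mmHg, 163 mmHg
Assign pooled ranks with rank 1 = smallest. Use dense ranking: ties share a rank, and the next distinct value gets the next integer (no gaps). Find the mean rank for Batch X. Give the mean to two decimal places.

3.25

Sorted (ascending): 113, 116, 139, 139, 150, 150, 163, 163
The 2 values of 139 share dense rank 3.
The 2 values of 150 share dense rank 4.
The 2 values of 163 share dense rank 5.
Remaining distinct values take the next consecutive integers.
Batch X values → pooled ranks: 150→4, 116→2, 139→3, 150→4
Mean rank = (4 + 2 + 3 + 4) / 4 = 3.25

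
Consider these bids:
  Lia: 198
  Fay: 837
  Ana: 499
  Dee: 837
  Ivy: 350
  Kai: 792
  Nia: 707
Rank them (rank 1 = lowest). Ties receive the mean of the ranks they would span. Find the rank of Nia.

4

Sorted (ascending): 198, 350, 499, 707, 792, 837, 837
The 2 values of 837 occupy positions 6–7 → average rank (6+7)/2 = 6.5.
Nia has value 707 → rank 4.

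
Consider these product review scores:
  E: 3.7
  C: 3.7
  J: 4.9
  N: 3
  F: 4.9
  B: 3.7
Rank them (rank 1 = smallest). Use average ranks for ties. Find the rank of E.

Sorted (ascending): 3, 3.7, 3.7, 3.7, 4.9, 4.9
The 3 values of 3.7 occupy positions 2–4 → average rank 3.
The 2 values of 4.9 occupy positions 5–6 → average rank (5+6)/2 = 5.5.
E has value 3.7 → rank 3.

3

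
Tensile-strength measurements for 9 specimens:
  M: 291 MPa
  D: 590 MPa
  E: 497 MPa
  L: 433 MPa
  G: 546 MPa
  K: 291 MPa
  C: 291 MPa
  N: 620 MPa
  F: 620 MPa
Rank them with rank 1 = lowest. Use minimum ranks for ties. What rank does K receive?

Sorted (ascending): 291, 291, 291, 433, 497, 546, 590, 620, 620
The 3 values of 291 occupy positions 1–3 → each gets rank 1.
The 2 values of 620 occupy positions 8–9 → each gets rank 8.
K has value 291 MPa → rank 1.

1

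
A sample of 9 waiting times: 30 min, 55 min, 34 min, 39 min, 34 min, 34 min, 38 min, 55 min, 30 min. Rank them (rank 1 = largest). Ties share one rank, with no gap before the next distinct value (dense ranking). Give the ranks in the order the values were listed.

Sorted (descending): 55, 55, 39, 38, 34, 34, 34, 30, 30
The 2 values of 55 share dense rank 1.
The 3 values of 34 share dense rank 4.
The 2 values of 30 share dense rank 5.
Remaining distinct values take the next consecutive integers.

5, 1, 4, 2, 4, 4, 3, 1, 5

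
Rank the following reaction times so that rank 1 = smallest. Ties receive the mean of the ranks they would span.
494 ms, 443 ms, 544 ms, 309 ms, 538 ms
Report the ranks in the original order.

Sorted (ascending): 309, 443, 494, 538, 544
No ties — each value takes its position as its rank.

3, 2, 5, 1, 4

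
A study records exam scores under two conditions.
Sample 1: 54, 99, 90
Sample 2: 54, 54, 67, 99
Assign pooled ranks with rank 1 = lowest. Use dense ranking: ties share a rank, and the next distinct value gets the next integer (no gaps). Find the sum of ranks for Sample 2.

8

Sorted (ascending): 54, 54, 54, 67, 90, 99, 99
The 3 values of 54 share dense rank 1.
The 2 values of 99 share dense rank 4.
Remaining distinct values take the next consecutive integers.
Sample 2 values → pooled ranks: 54→1, 54→1, 67→2, 99→4
Rank sum = 1 + 1 + 2 + 4 = 8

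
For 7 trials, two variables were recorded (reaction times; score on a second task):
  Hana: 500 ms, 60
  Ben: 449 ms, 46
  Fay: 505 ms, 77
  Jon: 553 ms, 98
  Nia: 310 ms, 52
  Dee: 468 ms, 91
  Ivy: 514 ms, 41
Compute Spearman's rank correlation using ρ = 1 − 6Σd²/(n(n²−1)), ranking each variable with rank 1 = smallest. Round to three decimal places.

0.321

Ranks of variable 1: 4, 2, 5, 7, 1, 3, 6
Ranks of variable 2: 4, 2, 5, 7, 3, 6, 1
d = r₁ − r₂: 0, 0, 0, 0, -2, -3, 5
d²: 0, 0, 0, 0, 4, 9, 25; Σd² = 38
ρ = 1 − 6·38/(7·48) = 1 − 228/336 = 0.321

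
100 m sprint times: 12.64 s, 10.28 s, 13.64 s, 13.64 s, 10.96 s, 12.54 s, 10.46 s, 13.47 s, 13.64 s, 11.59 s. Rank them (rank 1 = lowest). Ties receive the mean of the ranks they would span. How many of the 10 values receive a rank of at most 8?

7

Sorted (ascending): 10.28, 10.46, 10.96, 11.59, 12.54, 12.64, 13.47, 13.64, 13.64, 13.64
The 3 values of 13.64 occupy positions 8–10 → average rank 9.
Ranks ≤ 8: {1, 2, 3, 4, 5, 6, 7} → 7 values.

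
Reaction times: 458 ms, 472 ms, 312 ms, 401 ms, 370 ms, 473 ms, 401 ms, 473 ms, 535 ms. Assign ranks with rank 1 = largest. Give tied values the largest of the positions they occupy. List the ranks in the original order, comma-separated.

5, 4, 9, 7, 8, 3, 7, 3, 1

Sorted (descending): 535, 473, 473, 472, 458, 401, 401, 370, 312
The 2 values of 473 occupy positions 2–3 → each gets rank 3.
The 2 values of 401 occupy positions 6–7 → each gets rank 7.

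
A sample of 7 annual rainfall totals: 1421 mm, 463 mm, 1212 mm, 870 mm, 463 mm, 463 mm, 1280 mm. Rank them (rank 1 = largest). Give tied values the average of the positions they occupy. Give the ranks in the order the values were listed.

1, 6, 3, 4, 6, 6, 2

Sorted (descending): 1421, 1280, 1212, 870, 463, 463, 463
The 3 values of 463 occupy positions 5–7 → average rank 6.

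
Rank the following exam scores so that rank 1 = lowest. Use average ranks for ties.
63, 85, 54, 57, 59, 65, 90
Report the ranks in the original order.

Sorted (ascending): 54, 57, 59, 63, 65, 85, 90
No ties — each value takes its position as its rank.

4, 6, 1, 2, 3, 5, 7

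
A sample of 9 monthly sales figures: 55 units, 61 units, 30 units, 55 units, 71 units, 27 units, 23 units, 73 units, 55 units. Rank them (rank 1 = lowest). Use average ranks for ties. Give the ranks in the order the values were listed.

Sorted (ascending): 23, 27, 30, 55, 55, 55, 61, 71, 73
The 3 values of 55 occupy positions 4–6 → average rank 5.

5, 7, 3, 5, 8, 2, 1, 9, 5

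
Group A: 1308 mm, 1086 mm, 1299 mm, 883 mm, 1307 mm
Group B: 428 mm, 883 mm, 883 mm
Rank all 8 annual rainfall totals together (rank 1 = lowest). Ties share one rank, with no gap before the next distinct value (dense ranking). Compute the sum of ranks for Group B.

Sorted (ascending): 428, 883, 883, 883, 1086, 1299, 1307, 1308
The 3 values of 883 share dense rank 2.
Remaining distinct values take the next consecutive integers.
Group B values → pooled ranks: 428→1, 883→2, 883→2
Rank sum = 1 + 2 + 2 = 5

5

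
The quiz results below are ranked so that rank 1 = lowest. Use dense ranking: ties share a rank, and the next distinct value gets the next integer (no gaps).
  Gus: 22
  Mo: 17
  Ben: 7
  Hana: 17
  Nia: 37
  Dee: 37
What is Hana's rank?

2

Sorted (ascending): 7, 17, 17, 22, 37, 37
The 2 values of 17 share dense rank 2.
The 2 values of 37 share dense rank 4.
Remaining distinct values take the next consecutive integers.
Hana has value 17 → rank 2.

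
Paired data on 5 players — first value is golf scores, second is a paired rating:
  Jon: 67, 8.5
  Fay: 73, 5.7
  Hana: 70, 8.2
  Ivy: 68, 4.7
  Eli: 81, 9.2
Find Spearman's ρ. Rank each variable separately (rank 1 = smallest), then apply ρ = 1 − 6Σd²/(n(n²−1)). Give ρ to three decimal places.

0.300

Ranks of variable 1: 1, 4, 3, 2, 5
Ranks of variable 2: 4, 2, 3, 1, 5
d = r₁ − r₂: -3, 2, 0, 1, 0
d²: 9, 4, 0, 1, 0; Σd² = 14
ρ = 1 − 6·14/(5·24) = 1 − 84/120 = 0.300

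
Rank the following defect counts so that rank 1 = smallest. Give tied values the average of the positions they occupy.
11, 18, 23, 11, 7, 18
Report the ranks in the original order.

2.5, 4.5, 6, 2.5, 1, 4.5

Sorted (ascending): 7, 11, 11, 18, 18, 23
The 2 values of 11 occupy positions 2–3 → average rank (2+3)/2 = 2.5.
The 2 values of 18 occupy positions 4–5 → average rank (4+5)/2 = 4.5.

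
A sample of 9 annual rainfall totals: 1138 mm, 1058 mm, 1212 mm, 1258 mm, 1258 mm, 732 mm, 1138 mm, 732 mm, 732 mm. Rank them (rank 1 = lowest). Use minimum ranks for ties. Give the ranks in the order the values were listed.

Sorted (ascending): 732, 732, 732, 1058, 1138, 1138, 1212, 1258, 1258
The 3 values of 732 occupy positions 1–3 → each gets rank 1.
The 2 values of 1138 occupy positions 5–6 → each gets rank 5.
The 2 values of 1258 occupy positions 8–9 → each gets rank 8.

5, 4, 7, 8, 8, 1, 5, 1, 1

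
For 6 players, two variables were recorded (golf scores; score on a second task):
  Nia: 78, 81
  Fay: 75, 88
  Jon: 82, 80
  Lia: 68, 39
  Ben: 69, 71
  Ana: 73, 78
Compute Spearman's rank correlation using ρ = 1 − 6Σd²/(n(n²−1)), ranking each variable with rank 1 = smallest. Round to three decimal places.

0.771

Ranks of variable 1: 5, 4, 6, 1, 2, 3
Ranks of variable 2: 5, 6, 4, 1, 2, 3
d = r₁ − r₂: 0, -2, 2, 0, 0, 0
d²: 0, 4, 4, 0, 0, 0; Σd² = 8
ρ = 1 − 6·8/(6·35) = 1 − 48/210 = 0.771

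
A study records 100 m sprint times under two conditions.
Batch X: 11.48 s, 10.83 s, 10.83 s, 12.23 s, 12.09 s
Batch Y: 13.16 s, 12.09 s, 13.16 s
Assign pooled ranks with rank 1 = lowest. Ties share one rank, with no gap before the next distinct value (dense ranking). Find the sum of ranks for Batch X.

11

Sorted (ascending): 10.83, 10.83, 11.48, 12.09, 12.09, 12.23, 13.16, 13.16
The 2 values of 10.83 share dense rank 1.
The 2 values of 12.09 share dense rank 3.
The 2 values of 13.16 share dense rank 5.
Remaining distinct values take the next consecutive integers.
Batch X values → pooled ranks: 11.48→2, 10.83→1, 10.83→1, 12.23→4, 12.09→3
Rank sum = 2 + 1 + 1 + 4 + 3 = 11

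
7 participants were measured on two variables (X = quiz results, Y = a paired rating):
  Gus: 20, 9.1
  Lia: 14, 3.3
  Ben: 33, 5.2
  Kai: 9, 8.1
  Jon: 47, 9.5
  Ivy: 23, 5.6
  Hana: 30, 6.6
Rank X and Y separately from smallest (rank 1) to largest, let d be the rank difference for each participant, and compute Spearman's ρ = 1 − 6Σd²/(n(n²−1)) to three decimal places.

0.214

Ranks of variable 1: 3, 2, 6, 1, 7, 4, 5
Ranks of variable 2: 6, 1, 2, 5, 7, 3, 4
d = r₁ − r₂: -3, 1, 4, -4, 0, 1, 1
d²: 9, 1, 16, 16, 0, 1, 1; Σd² = 44
ρ = 1 − 6·44/(7·48) = 1 − 264/336 = 0.214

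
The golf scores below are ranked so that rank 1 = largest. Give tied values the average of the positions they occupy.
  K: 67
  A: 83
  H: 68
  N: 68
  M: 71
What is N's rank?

Sorted (descending): 83, 71, 68, 68, 67
The 2 values of 68 occupy positions 3–4 → average rank (3+4)/2 = 3.5.
N has value 68 → rank 3.5.

3.5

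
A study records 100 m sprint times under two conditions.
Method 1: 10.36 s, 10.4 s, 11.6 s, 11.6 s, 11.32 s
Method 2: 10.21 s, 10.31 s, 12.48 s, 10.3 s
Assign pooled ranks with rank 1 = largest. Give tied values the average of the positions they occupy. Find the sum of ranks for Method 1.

20

Sorted (descending): 12.48, 11.6, 11.6, 11.32, 10.4, 10.36, 10.31, 10.3, 10.21
The 2 values of 11.6 occupy positions 2–3 → average rank (2+3)/2 = 2.5.
Method 1 values → pooled ranks: 10.36→6, 10.4→5, 11.6→2.5, 11.6→2.5, 11.32→4
Rank sum = 6 + 5 + 2.5 + 2.5 + 4 = 20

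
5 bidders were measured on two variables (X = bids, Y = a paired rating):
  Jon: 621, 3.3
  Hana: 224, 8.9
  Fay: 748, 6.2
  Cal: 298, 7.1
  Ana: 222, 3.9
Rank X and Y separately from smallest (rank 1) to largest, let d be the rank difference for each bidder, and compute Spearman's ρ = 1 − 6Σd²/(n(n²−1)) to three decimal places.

Ranks of variable 1: 4, 2, 5, 3, 1
Ranks of variable 2: 1, 5, 3, 4, 2
d = r₁ − r₂: 3, -3, 2, -1, -1
d²: 9, 9, 4, 1, 1; Σd² = 24
ρ = 1 − 6·24/(5·24) = 1 − 144/120 = -0.200

-0.200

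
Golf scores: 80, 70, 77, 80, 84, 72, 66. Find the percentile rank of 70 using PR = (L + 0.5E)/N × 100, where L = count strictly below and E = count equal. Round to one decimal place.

N = 7.
Strictly below 70: 1. Equal to 70: 1.
PR = (1 + 0.5·1)/7 × 100 = 21.4

21.4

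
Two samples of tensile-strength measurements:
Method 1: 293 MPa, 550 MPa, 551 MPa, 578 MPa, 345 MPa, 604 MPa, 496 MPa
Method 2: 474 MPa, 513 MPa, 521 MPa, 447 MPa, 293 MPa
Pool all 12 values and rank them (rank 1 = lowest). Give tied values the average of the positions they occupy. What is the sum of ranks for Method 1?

52.5

Sorted (ascending): 293, 293, 345, 447, 474, 496, 513, 521, 550, 551, 578, 604
The 2 values of 293 occupy positions 1–2 → average rank (1+2)/2 = 1.5.
Method 1 values → pooled ranks: 293→1.5, 550→9, 551→10, 578→11, 345→3, 604→12, 496→6
Rank sum = 1.5 + 9 + 10 + 11 + 3 + 12 + 6 = 52.5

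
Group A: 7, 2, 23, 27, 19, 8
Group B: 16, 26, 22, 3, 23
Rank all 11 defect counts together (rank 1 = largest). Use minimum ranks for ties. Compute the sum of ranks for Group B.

27

Sorted (descending): 27, 26, 23, 23, 22, 19, 16, 8, 7, 3, 2
The 2 values of 23 occupy positions 3–4 → each gets rank 3.
Group B values → pooled ranks: 16→7, 26→2, 22→5, 3→10, 23→3
Rank sum = 7 + 2 + 5 + 10 + 3 = 27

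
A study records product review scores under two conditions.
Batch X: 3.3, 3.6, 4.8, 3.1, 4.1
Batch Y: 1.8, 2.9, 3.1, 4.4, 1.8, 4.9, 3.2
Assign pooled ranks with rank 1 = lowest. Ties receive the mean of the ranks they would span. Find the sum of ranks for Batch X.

Sorted (ascending): 1.8, 1.8, 2.9, 3.1, 3.1, 3.2, 3.3, 3.6, 4.1, 4.4, 4.8, 4.9
The 2 values of 1.8 occupy positions 1–2 → average rank (1+2)/2 = 1.5.
The 2 values of 3.1 occupy positions 4–5 → average rank (4+5)/2 = 4.5.
Batch X values → pooled ranks: 3.3→7, 3.6→8, 4.8→11, 3.1→4.5, 4.1→9
Rank sum = 7 + 8 + 11 + 4.5 + 9 = 39.5

39.5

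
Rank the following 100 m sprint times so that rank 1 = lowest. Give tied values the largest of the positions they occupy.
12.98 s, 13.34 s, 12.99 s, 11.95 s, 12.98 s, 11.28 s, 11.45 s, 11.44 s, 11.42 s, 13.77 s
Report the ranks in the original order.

Sorted (ascending): 11.28, 11.42, 11.44, 11.45, 11.95, 12.98, 12.98, 12.99, 13.34, 13.77
The 2 values of 12.98 occupy positions 6–7 → each gets rank 7.

7, 9, 8, 5, 7, 1, 4, 3, 2, 10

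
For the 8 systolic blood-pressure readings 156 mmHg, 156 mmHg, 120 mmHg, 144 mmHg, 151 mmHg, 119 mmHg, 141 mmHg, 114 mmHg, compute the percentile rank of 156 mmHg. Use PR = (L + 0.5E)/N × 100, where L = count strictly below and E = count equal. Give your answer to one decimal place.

87.5

N = 8.
Strictly below 156: 6. Equal to 156: 2.
PR = (6 + 0.5·2)/8 × 100 = 87.5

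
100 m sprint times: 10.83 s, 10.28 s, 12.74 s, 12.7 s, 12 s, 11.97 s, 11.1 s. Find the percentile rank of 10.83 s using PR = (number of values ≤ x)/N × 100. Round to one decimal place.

28.6

N = 7.
Strictly below 10.83: 1. Equal to 10.83: 1.
PR = 2/7 × 100 = 28.6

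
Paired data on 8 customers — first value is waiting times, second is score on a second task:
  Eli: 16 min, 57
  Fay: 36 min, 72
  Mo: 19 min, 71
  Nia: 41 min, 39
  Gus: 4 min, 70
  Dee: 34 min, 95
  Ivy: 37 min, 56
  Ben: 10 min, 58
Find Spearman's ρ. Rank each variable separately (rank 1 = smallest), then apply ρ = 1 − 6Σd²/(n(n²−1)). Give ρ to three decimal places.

Ranks of variable 1: 3, 6, 4, 8, 1, 5, 7, 2
Ranks of variable 2: 3, 7, 6, 1, 5, 8, 2, 4
d = r₁ − r₂: 0, -1, -2, 7, -4, -3, 5, -2
d²: 0, 1, 4, 49, 16, 9, 25, 4; Σd² = 108
ρ = 1 − 6·108/(8·63) = 1 − 648/504 = -0.286

-0.286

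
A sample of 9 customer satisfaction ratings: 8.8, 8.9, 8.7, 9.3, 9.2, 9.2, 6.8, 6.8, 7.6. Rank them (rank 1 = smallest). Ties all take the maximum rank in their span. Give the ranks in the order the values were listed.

5, 6, 4, 9, 8, 8, 2, 2, 3

Sorted (ascending): 6.8, 6.8, 7.6, 8.7, 8.8, 8.9, 9.2, 9.2, 9.3
The 2 values of 6.8 occupy positions 1–2 → each gets rank 2.
The 2 values of 9.2 occupy positions 7–8 → each gets rank 8.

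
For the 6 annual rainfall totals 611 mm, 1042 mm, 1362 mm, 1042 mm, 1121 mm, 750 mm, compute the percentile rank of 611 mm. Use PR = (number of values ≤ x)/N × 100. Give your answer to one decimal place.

16.7

N = 6.
Strictly below 611: 0. Equal to 611: 1.
PR = 1/6 × 100 = 16.7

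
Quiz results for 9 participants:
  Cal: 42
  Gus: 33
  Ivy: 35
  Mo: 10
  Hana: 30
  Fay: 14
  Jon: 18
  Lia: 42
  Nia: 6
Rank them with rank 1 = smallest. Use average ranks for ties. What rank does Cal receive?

Sorted (ascending): 6, 10, 14, 18, 30, 33, 35, 42, 42
The 2 values of 42 occupy positions 8–9 → average rank (8+9)/2 = 8.5.
Cal has value 42 → rank 8.5.

8.5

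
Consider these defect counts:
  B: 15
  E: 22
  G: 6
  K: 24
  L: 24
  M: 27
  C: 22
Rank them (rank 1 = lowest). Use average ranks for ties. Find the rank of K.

Sorted (ascending): 6, 15, 22, 22, 24, 24, 27
The 2 values of 22 occupy positions 3–4 → average rank (3+4)/2 = 3.5.
The 2 values of 24 occupy positions 5–6 → average rank (5+6)/2 = 5.5.
K has value 24 → rank 5.5.

5.5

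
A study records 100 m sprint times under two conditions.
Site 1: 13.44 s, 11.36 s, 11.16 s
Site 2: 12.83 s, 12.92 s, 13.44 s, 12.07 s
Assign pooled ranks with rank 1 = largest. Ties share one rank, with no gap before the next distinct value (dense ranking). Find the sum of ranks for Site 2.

Sorted (descending): 13.44, 13.44, 12.92, 12.83, 12.07, 11.36, 11.16
The 2 values of 13.44 share dense rank 1.
Remaining distinct values take the next consecutive integers.
Site 2 values → pooled ranks: 12.83→3, 12.92→2, 13.44→1, 12.07→4
Rank sum = 3 + 2 + 1 + 4 = 10

10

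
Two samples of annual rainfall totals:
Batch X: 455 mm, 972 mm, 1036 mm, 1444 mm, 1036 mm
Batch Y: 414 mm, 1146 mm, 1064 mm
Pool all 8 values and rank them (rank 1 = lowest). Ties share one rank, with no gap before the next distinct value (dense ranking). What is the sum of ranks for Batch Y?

12

Sorted (ascending): 414, 455, 972, 1036, 1036, 1064, 1146, 1444
The 2 values of 1036 share dense rank 4.
Remaining distinct values take the next consecutive integers.
Batch Y values → pooled ranks: 414→1, 1146→6, 1064→5
Rank sum = 1 + 6 + 5 = 12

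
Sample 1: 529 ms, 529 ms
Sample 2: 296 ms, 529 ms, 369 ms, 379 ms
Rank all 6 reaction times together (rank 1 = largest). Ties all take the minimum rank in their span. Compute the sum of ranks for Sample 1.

2

Sorted (descending): 529, 529, 529, 379, 369, 296
The 3 values of 529 occupy positions 1–3 → each gets rank 1.
Sample 1 values → pooled ranks: 529→1, 529→1
Rank sum = 1 + 1 = 2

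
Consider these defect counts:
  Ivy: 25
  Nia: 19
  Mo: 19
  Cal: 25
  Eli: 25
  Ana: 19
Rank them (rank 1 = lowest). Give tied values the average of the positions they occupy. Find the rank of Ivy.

5

Sorted (ascending): 19, 19, 19, 25, 25, 25
The 3 values of 19 occupy positions 1–3 → average rank 2.
The 3 values of 25 occupy positions 4–6 → average rank 5.
Ivy has value 25 → rank 5.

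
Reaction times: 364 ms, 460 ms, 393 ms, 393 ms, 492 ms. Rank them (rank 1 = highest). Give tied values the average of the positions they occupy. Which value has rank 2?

Sorted (descending): 492, 460, 393, 393, 364
The 2 values of 393 occupy positions 3–4 → average rank (3+4)/2 = 3.5.
Rank 2 → value 460.

460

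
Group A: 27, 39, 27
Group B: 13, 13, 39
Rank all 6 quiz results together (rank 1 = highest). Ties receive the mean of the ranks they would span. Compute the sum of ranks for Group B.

Sorted (descending): 39, 39, 27, 27, 13, 13
The 2 values of 39 occupy positions 1–2 → average rank (1+2)/2 = 1.5.
The 2 values of 27 occupy positions 3–4 → average rank (3+4)/2 = 3.5.
The 2 values of 13 occupy positions 5–6 → average rank (5+6)/2 = 5.5.
Group B values → pooled ranks: 13→5.5, 13→5.5, 39→1.5
Rank sum = 5.5 + 5.5 + 1.5 = 12.5

12.5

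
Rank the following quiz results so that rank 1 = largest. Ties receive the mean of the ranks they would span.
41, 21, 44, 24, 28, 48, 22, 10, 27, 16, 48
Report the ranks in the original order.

4, 9, 3, 7, 5, 1.5, 8, 11, 6, 10, 1.5

Sorted (descending): 48, 48, 44, 41, 28, 27, 24, 22, 21, 16, 10
The 2 values of 48 occupy positions 1–2 → average rank (1+2)/2 = 1.5.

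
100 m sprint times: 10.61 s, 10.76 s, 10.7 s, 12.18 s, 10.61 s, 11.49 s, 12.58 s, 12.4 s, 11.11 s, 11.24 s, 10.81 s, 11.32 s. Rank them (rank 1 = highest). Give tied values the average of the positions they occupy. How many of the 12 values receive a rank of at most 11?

Sorted (descending): 12.58, 12.4, 12.18, 11.49, 11.32, 11.24, 11.11, 10.81, 10.76, 10.7, 10.61, 10.61
The 2 values of 10.61 occupy positions 11–12 → average rank (11+12)/2 = 11.5.
Ranks ≤ 11: {1, 2, 3, 4, 5, 6, 7, 8, 9, 10} → 10 values.

10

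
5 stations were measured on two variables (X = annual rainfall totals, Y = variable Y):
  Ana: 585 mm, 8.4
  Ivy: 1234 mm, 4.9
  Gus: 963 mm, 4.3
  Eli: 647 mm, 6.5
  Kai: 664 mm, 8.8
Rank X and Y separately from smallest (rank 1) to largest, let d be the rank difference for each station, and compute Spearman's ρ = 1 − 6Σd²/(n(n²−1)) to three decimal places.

-0.600

Ranks of variable 1: 1, 5, 4, 2, 3
Ranks of variable 2: 4, 2, 1, 3, 5
d = r₁ − r₂: -3, 3, 3, -1, -2
d²: 9, 9, 9, 1, 4; Σd² = 32
ρ = 1 − 6·32/(5·24) = 1 − 192/120 = -0.600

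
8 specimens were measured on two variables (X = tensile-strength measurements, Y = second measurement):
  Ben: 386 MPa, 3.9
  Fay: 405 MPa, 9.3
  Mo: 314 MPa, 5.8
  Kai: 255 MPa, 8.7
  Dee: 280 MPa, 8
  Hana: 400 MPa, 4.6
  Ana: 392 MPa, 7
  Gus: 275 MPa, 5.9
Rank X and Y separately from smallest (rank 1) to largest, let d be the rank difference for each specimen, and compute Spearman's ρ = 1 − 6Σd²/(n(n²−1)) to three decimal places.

Ranks of variable 1: 5, 8, 4, 1, 3, 7, 6, 2
Ranks of variable 2: 1, 8, 3, 7, 6, 2, 5, 4
d = r₁ − r₂: 4, 0, 1, -6, -3, 5, 1, -2
d²: 16, 0, 1, 36, 9, 25, 1, 4; Σd² = 92
ρ = 1 − 6·92/(8·63) = 1 − 552/504 = -0.095

-0.095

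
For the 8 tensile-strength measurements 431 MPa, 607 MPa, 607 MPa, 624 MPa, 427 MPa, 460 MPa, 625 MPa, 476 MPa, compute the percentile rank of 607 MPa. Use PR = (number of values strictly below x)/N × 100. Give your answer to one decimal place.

50.0

N = 8.
Strictly below 607: 4. Equal to 607: 2.
PR = 4/8 × 100 = 50.0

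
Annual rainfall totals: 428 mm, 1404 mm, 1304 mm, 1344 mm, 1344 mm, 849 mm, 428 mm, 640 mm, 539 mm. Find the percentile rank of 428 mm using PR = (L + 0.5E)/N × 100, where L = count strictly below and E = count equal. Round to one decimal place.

N = 9.
Strictly below 428: 0. Equal to 428: 2.
PR = (0 + 0.5·2)/9 × 100 = 11.1

11.1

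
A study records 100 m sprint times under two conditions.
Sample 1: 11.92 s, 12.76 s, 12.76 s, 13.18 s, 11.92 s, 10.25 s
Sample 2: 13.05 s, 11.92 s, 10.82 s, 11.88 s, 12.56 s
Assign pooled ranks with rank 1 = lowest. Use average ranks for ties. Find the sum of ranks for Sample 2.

27

Sorted (ascending): 10.25, 10.82, 11.88, 11.92, 11.92, 11.92, 12.56, 12.76, 12.76, 13.05, 13.18
The 3 values of 11.92 occupy positions 4–6 → average rank 5.
The 2 values of 12.76 occupy positions 8–9 → average rank (8+9)/2 = 8.5.
Sample 2 values → pooled ranks: 13.05→10, 11.92→5, 10.82→2, 11.88→3, 12.56→7
Rank sum = 10 + 5 + 2 + 3 + 7 = 27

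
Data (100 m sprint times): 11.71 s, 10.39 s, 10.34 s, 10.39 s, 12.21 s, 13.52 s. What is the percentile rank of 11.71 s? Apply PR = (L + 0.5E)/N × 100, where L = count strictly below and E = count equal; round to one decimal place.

58.3

N = 6.
Strictly below 11.71: 3. Equal to 11.71: 1.
PR = (3 + 0.5·1)/6 × 100 = 58.3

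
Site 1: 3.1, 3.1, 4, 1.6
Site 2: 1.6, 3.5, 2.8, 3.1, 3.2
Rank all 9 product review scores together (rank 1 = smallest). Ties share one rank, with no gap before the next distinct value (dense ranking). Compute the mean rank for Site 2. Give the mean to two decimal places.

3.00

Sorted (ascending): 1.6, 1.6, 2.8, 3.1, 3.1, 3.1, 3.2, 3.5, 4
The 2 values of 1.6 share dense rank 1.
The 3 values of 3.1 share dense rank 3.
Remaining distinct values take the next consecutive integers.
Site 2 values → pooled ranks: 1.6→1, 3.5→5, 2.8→2, 3.1→3, 3.2→4
Mean rank = (1 + 5 + 2 + 3 + 4) / 5 = 3.00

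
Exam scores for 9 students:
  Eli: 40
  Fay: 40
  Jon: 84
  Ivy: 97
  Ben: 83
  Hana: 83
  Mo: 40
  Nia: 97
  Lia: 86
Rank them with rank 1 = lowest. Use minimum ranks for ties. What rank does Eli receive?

1

Sorted (ascending): 40, 40, 40, 83, 83, 84, 86, 97, 97
The 3 values of 40 occupy positions 1–3 → each gets rank 1.
The 2 values of 83 occupy positions 4–5 → each gets rank 4.
The 2 values of 97 occupy positions 8–9 → each gets rank 8.
Eli has value 40 → rank 1.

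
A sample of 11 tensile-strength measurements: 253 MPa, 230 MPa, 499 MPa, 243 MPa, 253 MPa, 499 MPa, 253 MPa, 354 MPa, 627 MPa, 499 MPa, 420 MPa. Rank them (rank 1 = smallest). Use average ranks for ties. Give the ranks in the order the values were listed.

4, 1, 9, 2, 4, 9, 4, 6, 11, 9, 7

Sorted (ascending): 230, 243, 253, 253, 253, 354, 420, 499, 499, 499, 627
The 3 values of 253 occupy positions 3–5 → average rank 4.
The 3 values of 499 occupy positions 8–10 → average rank 9.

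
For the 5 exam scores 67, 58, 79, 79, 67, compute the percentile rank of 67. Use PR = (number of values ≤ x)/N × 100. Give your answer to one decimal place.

60.0

N = 5.
Strictly below 67: 1. Equal to 67: 2.
PR = 3/5 × 100 = 60.0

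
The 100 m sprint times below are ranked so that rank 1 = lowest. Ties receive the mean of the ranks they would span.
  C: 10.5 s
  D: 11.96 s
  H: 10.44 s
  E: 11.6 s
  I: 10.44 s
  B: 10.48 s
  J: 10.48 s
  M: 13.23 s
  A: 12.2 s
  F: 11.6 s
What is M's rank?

Sorted (ascending): 10.44, 10.44, 10.48, 10.48, 10.5, 11.6, 11.6, 11.96, 12.2, 13.23
The 2 values of 10.44 occupy positions 1–2 → average rank (1+2)/2 = 1.5.
The 2 values of 10.48 occupy positions 3–4 → average rank (3+4)/2 = 3.5.
The 2 values of 11.6 occupy positions 6–7 → average rank (6+7)/2 = 6.5.
M has value 13.23 s → rank 10.

10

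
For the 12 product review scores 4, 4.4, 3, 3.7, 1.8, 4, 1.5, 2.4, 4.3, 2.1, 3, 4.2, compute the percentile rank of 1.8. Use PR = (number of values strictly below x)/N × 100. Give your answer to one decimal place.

N = 12.
Strictly below 1.8: 1. Equal to 1.8: 1.
PR = 1/12 × 100 = 8.3

8.3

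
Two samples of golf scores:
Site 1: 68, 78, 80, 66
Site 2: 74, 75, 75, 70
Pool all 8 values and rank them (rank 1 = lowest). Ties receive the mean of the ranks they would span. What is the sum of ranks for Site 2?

18

Sorted (ascending): 66, 68, 70, 74, 75, 75, 78, 80
The 2 values of 75 occupy positions 5–6 → average rank (5+6)/2 = 5.5.
Site 2 values → pooled ranks: 74→4, 75→5.5, 75→5.5, 70→3
Rank sum = 4 + 5.5 + 5.5 + 3 = 18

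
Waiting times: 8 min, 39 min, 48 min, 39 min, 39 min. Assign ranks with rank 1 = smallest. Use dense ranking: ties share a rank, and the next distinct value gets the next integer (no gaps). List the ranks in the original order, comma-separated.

Sorted (ascending): 8, 39, 39, 39, 48
The 3 values of 39 share dense rank 2.
Remaining distinct values take the next consecutive integers.

1, 2, 3, 2, 2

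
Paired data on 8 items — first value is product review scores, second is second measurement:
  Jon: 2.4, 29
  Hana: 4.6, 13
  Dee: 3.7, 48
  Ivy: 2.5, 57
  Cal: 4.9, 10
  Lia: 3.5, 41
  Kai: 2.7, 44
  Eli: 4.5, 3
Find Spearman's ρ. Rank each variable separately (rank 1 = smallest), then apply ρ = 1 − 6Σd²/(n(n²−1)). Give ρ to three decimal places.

Ranks of variable 1: 1, 7, 5, 2, 8, 4, 3, 6
Ranks of variable 2: 4, 3, 7, 8, 2, 5, 6, 1
d = r₁ − r₂: -3, 4, -2, -6, 6, -1, -3, 5
d²: 9, 16, 4, 36, 36, 1, 9, 25; Σd² = 136
ρ = 1 − 6·136/(8·63) = 1 − 816/504 = -0.619

-0.619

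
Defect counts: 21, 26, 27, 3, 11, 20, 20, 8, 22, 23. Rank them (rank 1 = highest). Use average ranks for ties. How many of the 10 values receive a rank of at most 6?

Sorted (descending): 27, 26, 23, 22, 21, 20, 20, 11, 8, 3
The 2 values of 20 occupy positions 6–7 → average rank (6+7)/2 = 6.5.
Ranks ≤ 6: {1, 2, 3, 4, 5} → 5 values.

5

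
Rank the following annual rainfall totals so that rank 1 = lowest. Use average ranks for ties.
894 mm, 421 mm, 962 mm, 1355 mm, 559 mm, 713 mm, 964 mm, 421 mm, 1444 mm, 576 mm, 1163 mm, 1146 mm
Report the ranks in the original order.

Sorted (ascending): 421, 421, 559, 576, 713, 894, 962, 964, 1146, 1163, 1355, 1444
The 2 values of 421 occupy positions 1–2 → average rank (1+2)/2 = 1.5.

6, 1.5, 7, 11, 3, 5, 8, 1.5, 12, 4, 10, 9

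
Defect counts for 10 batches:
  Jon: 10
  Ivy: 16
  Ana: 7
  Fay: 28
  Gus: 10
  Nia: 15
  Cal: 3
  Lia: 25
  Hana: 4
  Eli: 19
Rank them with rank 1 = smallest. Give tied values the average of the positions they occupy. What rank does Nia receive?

6

Sorted (ascending): 3, 4, 7, 10, 10, 15, 16, 19, 25, 28
The 2 values of 10 occupy positions 4–5 → average rank (4+5)/2 = 4.5.
Nia has value 15 → rank 6.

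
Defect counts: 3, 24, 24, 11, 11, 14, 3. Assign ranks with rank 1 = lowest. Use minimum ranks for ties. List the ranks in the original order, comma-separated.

1, 6, 6, 3, 3, 5, 1

Sorted (ascending): 3, 3, 11, 11, 14, 24, 24
The 2 values of 3 occupy positions 1–2 → each gets rank 1.
The 2 values of 11 occupy positions 3–4 → each gets rank 3.
The 2 values of 24 occupy positions 6–7 → each gets rank 6.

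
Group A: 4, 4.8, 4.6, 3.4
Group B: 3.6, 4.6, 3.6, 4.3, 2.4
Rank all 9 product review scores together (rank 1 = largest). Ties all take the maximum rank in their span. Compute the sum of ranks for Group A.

Sorted (descending): 4.8, 4.6, 4.6, 4.3, 4, 3.6, 3.6, 3.4, 2.4
The 2 values of 4.6 occupy positions 2–3 → each gets rank 3.
The 2 values of 3.6 occupy positions 6–7 → each gets rank 7.
Group A values → pooled ranks: 4→5, 4.8→1, 4.6→3, 3.4→8
Rank sum = 5 + 1 + 3 + 8 = 17

17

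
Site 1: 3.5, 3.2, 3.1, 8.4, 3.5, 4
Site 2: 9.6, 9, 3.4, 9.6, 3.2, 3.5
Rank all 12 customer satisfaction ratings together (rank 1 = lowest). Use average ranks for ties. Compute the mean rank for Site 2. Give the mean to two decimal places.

7.58

Sorted (ascending): 3.1, 3.2, 3.2, 3.4, 3.5, 3.5, 3.5, 4, 8.4, 9, 9.6, 9.6
The 2 values of 3.2 occupy positions 2–3 → average rank (2+3)/2 = 2.5.
The 3 values of 3.5 occupy positions 5–7 → average rank 6.
The 2 values of 9.6 occupy positions 11–12 → average rank (11+12)/2 = 11.5.
Site 2 values → pooled ranks: 9.6→11.5, 9→10, 3.4→4, 9.6→11.5, 3.2→2.5, 3.5→6
Mean rank = (11.5 + 10 + 4 + 11.5 + 2.5 + 6) / 6 = 7.58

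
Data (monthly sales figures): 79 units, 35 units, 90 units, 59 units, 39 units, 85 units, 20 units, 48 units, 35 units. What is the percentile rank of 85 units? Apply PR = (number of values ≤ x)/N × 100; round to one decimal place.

N = 9.
Strictly below 85: 7. Equal to 85: 1.
PR = 8/9 × 100 = 88.9

88.9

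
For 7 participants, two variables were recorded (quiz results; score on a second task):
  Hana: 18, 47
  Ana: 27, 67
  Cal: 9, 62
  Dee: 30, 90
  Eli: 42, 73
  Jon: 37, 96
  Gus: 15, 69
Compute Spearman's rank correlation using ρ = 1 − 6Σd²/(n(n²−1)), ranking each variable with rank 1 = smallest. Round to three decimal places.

0.714

Ranks of variable 1: 3, 4, 1, 5, 7, 6, 2
Ranks of variable 2: 1, 3, 2, 6, 5, 7, 4
d = r₁ − r₂: 2, 1, -1, -1, 2, -1, -2
d²: 4, 1, 1, 1, 4, 1, 4; Σd² = 16
ρ = 1 − 6·16/(7·48) = 1 − 96/336 = 0.714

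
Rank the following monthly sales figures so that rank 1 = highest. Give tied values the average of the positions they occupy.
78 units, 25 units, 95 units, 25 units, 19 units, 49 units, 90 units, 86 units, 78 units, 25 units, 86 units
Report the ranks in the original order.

Sorted (descending): 95, 90, 86, 86, 78, 78, 49, 25, 25, 25, 19
The 2 values of 86 occupy positions 3–4 → average rank (3+4)/2 = 3.5.
The 2 values of 78 occupy positions 5–6 → average rank (5+6)/2 = 5.5.
The 3 values of 25 occupy positions 8–10 → average rank 9.

5.5, 9, 1, 9, 11, 7, 2, 3.5, 5.5, 9, 3.5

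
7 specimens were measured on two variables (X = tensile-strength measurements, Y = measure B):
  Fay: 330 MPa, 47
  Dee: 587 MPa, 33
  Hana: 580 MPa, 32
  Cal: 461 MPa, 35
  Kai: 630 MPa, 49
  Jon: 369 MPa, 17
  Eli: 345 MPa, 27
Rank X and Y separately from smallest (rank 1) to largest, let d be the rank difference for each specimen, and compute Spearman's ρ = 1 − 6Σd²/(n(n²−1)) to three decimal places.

0.321

Ranks of variable 1: 1, 6, 5, 4, 7, 3, 2
Ranks of variable 2: 6, 4, 3, 5, 7, 1, 2
d = r₁ − r₂: -5, 2, 2, -1, 0, 2, 0
d²: 25, 4, 4, 1, 0, 4, 0; Σd² = 38
ρ = 1 − 6·38/(7·48) = 1 − 228/336 = 0.321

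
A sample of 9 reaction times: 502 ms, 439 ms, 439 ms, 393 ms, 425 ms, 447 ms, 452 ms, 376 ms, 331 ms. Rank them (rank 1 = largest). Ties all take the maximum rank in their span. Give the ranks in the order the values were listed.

1, 5, 5, 7, 6, 3, 2, 8, 9

Sorted (descending): 502, 452, 447, 439, 439, 425, 393, 376, 331
The 2 values of 439 occupy positions 4–5 → each gets rank 5.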